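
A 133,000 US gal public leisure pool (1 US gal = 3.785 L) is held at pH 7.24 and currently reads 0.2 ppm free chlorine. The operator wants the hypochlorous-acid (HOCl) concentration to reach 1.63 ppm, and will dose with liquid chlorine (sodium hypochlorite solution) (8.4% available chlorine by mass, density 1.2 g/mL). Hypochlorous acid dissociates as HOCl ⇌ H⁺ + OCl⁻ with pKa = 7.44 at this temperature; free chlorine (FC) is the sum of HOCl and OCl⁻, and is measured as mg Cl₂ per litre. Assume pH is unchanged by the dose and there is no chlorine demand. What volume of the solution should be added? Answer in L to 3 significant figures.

Volume: 133,000 US gal × 3.785 L/gal = 503,405 L.
[OCl⁻]/[HOCl] = 10^(pH − pKa) = 10^(7.24 − 7.44) = 0.631; fraction as HOCl = 1/(1 + 0.631) = 0.6131.
Free chlorine required for 1.63 ppm HOCl: 1.63 / 0.6131 = 2.658 ppm.
FC to add: 2.658 − 0.2 = 2.458 mg/L as Cl₂.
Cl₂ equivalent: 2.458 mg/L × 503,405 L = 1238 g.
Product at 8.4% available Cl: 1238 / 0.084 = 14,730 g.
Volume: 14,730 g ÷ 1.2 g/mL = 12,280 mL.

12.3 L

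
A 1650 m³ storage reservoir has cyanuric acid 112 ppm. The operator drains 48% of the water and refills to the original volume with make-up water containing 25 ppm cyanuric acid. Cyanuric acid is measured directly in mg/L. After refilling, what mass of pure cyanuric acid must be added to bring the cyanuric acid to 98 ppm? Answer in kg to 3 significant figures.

45.8 kg

Volume: 1650 m³ = 1,650,000 L.
After draining 48% and refilling: 112 × 0.52 + 25 × 0.48 = 70.24 ppm.
Deficit to target: 98 − 70.24 = 27.76 mg/L.
Mass: 27.76 mg/L × 1,650,000 L = 45,800 g cyanuric acid.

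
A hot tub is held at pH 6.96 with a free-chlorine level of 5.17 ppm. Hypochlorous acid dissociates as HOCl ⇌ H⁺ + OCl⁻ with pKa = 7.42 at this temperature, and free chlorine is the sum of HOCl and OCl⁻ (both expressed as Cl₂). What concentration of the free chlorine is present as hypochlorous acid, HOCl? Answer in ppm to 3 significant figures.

3.84 ppm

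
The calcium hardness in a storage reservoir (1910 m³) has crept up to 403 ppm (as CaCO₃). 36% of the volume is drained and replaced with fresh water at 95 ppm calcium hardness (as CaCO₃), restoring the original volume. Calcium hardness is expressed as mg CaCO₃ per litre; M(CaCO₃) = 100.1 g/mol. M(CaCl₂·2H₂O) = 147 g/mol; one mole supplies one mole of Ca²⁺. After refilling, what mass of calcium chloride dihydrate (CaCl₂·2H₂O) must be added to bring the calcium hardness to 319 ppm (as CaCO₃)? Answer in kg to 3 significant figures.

75.4 kg

Volume: 1910 m³ = 1,910,000 L.
After draining 36% and refilling: 403 × 0.64 + 95 × 0.36 = 292.12 ppm.
Deficit to target: 319 − 292.12 = 26.88 mg/L.
As CaCO₃: 26.88 mg/L × 1,910,000 L = 51,340 g; ÷ 100.1 = 512.9 mol Ca²⁺.
Mass: 512.9 × 147 = 75,400 g.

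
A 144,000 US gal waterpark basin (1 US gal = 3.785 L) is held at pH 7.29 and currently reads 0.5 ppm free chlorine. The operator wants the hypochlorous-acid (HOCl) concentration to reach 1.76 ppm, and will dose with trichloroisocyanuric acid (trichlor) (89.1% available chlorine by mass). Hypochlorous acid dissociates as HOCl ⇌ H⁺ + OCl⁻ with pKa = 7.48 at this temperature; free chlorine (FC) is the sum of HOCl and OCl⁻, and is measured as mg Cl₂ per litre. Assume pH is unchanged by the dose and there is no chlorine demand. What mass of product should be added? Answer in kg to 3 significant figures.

1.47 kg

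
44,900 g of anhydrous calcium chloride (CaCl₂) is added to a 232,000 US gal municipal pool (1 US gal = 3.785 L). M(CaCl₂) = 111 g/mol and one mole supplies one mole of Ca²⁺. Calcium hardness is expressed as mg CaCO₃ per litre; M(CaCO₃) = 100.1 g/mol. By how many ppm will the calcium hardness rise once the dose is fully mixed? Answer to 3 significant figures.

Volume: 232,000 US gal × 3.785 L/gal = 878,120 L.
Moles of Ca²⁺: 44,900 g ÷ 111 g/mol = 404.5 mol.
As CaCO₃: 404.5 mol × 100.1 g/mol = 40,490 g.
Rise: 40,490 g / 878,120 L × 1000 = 46.11 mg/L.

46.1 ppm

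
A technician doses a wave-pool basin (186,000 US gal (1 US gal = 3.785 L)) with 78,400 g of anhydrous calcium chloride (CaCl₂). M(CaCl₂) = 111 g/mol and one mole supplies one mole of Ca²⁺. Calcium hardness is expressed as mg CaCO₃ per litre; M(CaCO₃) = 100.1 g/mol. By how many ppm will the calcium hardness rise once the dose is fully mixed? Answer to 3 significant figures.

100 ppm

Volume: 186,000 US gal × 3.785 L/gal = 704,010 L.
Moles of Ca²⁺: 78,400 g ÷ 111 g/mol = 706.3 mol.
As CaCO₃: 706.3 mol × 100.1 g/mol = 70,700 g.
Rise: 70,700 g / 704,010 L × 1000 = 100.4 mg/L.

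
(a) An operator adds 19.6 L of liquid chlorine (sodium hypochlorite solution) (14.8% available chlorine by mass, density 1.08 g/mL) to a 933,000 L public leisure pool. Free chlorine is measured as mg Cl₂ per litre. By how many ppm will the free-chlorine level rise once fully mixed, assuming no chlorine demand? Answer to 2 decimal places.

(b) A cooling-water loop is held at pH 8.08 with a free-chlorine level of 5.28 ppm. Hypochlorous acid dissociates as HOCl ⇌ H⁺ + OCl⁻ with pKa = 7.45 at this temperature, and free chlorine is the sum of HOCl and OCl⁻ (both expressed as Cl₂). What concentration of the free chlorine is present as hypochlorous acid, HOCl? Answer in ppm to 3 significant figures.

(a) Mass of solution: 19.6 L × 1000 mL/L × 1.08 g/mL = 21,170 g.
(a) Available chlorine delivered: 21,170 g × 0.148 = 3133 g as Cl₂.
(a) Concentration rise: 3133 g / 933,000 L = 3.358 mg/L = 3.36 ppm.

(b) [OCl⁻]/[HOCl] = 10^(pH − pKa) = 10^(8.08 − 7.45) = 10^0.63 = 4.266.
(b) Fraction as HOCl = 1 / (1 + 4.266) = 0.1899.
(b) HOCl = 0.1899 × 5.28 ppm = 1.003 ppm.

(a) 3.36 ppm; (b) 1.00 ppm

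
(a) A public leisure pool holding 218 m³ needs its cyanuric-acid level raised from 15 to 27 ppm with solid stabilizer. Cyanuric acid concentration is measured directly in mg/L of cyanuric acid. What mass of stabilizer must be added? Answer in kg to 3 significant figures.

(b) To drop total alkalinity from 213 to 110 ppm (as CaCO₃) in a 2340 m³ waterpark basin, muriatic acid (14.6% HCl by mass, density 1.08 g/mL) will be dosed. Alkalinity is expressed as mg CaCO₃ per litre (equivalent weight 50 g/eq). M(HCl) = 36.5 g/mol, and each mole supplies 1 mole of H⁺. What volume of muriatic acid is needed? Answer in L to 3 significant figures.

(a) Volume: 218 m³ = 218,000 L.
(a) CYA to add: (27 − 15) = 12 mg/L × 218,000 L = 2616 g cyanuric acid.

(b) Volume: 2340 m³ = 2,340,000 L.
(b) Alkalinity to neutralize: (213 − 110) = 103 mg/L as CaCO₃ × 2,340,000 L = 241,000 g as CaCO₃.
(b) Equivalents of H⁺ required: 241,000 ÷ 50 g/eq = 4820 eq = 4820 mol HCl.
(b) Mass of HCl: 4820 × 36.5 = 175,900 g.
(b) Mass of 14.6% solution: 175,900 / 0.146 = 1,205,000 g.
(b) Volume: 1,205,000 g ÷ 1.08 g/mL = 1,116,000 mL.

(a) 2.62 kg; (b) 1,120 L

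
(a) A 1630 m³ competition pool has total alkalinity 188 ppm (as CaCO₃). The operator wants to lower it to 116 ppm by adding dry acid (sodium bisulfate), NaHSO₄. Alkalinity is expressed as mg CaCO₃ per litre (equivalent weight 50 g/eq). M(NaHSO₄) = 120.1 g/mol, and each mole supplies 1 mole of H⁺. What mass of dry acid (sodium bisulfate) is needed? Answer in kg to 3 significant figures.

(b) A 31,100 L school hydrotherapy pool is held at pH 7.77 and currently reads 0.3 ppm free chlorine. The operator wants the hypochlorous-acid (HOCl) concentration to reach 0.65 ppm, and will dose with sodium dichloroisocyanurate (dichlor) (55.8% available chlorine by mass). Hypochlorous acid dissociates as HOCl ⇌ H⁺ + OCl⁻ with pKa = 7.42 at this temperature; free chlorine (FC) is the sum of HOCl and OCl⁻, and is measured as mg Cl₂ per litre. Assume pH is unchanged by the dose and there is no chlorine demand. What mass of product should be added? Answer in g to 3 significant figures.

(a) 282 kg; (b) 101 g

(a) Volume: 1630 m³ = 1,630,000 L.
(a) Alkalinity to neutralize: (188 − 116) = 72 mg/L as CaCO₃ × 1,630,000 L = 117,400 g as CaCO₃.
(a) Equivalents of H⁺ required: 117,400 ÷ 50 g/eq = 2347 eq = 2347 mol NaHSO₄.
(a) Mass of NaHSO₄: 2347 × 120.1 = 281,900 g.

(b) [OCl⁻]/[HOCl] = 10^(pH − pKa) = 10^(7.77 − 7.42) = 2.239; fraction as HOCl = 1/(1 + 2.239) = 0.3088.
(b) Free chlorine required for 0.65 ppm HOCl: 0.65 / 0.3088 = 2.105 ppm.
(b) FC to add: 2.105 − 0.3 = 1.805 mg/L as Cl₂.
(b) Cl₂ equivalent: 1.805 mg/L × 31,100 L = 56.14 g.
(b) Product at 55.8% available Cl: 56.14 / 0.558 = 100.6 g.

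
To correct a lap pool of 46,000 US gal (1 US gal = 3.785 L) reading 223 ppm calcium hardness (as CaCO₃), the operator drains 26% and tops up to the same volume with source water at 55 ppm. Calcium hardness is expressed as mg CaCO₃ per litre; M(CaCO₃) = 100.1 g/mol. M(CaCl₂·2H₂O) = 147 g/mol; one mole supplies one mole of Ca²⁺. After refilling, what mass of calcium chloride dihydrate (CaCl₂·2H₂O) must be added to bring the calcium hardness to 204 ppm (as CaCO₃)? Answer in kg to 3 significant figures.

6.31 kg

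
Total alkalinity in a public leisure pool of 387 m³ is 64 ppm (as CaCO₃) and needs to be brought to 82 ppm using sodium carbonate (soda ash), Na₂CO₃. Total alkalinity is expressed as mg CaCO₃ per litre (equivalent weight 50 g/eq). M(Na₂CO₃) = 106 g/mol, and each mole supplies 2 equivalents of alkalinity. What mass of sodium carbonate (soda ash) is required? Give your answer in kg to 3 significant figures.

7.38 kg

Volume: 387 m³ = 387,000 L.
Alkalinity to add: (82 − 64) = 18 mg/L as CaCO₃ × 387,000 L = 6966 g as CaCO₃.
Equivalents: 6966 g ÷ 50 g/eq = 139.3 eq.
Each mole of Na₂CO₃ supplies 2 eq, so 139.3 / 2 = 69.66 mol.
Mass: 69.66 mol × 106 g/mol = 7384 g.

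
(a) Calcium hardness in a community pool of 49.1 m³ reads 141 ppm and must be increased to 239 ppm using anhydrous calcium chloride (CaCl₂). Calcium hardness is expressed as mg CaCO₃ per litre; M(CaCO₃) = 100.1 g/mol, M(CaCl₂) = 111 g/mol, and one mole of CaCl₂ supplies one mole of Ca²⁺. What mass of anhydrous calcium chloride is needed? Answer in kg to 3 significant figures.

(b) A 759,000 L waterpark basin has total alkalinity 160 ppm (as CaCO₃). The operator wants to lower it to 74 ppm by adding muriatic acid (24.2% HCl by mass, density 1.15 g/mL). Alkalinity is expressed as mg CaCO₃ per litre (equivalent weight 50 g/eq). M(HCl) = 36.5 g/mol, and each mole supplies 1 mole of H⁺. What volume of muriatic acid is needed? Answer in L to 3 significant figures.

(a) 5.34 kg; (b) 171 L

(a) Volume: 49.1 m³ = 49,100 L.
(a) Hardness to add: (239 − 141) = 98 mg/L as CaCO₃ × 49,100 L = 4812 g as CaCO₃.
(a) Moles of Ca²⁺ (1 mol Ca²⁺ ≡ 1 mol CaCO₃): 4812 / 100.1 g/mol = 48.07 mol.
(a) Mass of CaCl₂: 48.07 × 111 = 5336 g.

(b) Alkalinity to neutralize: (160 − 74) = 86 mg/L as CaCO₃ × 759,000 L = 65,270 g as CaCO₃.
(b) Equivalents of H⁺ required: 65,270 ÷ 50 g/eq = 1305 eq = 1305 mol HCl.
(b) Mass of HCl: 1305 × 36.5 = 47,650 g.
(b) Mass of 24.2% solution: 47,650 / 0.242 = 196,900 g.
(b) Volume: 196,900 g ÷ 1.15 g/mL = 171,200 mL.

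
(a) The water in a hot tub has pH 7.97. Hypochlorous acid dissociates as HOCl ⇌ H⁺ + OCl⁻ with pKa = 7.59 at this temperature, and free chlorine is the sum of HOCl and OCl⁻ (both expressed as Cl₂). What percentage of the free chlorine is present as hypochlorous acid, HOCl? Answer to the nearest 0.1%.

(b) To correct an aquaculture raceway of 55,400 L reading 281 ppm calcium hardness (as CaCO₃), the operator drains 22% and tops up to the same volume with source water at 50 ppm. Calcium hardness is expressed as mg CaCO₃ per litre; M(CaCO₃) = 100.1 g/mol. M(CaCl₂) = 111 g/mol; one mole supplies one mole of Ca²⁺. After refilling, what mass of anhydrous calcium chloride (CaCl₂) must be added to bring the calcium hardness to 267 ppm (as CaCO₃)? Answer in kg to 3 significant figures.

(a) 29.4%; (b) 2.26 kg

(a) [OCl⁻]/[HOCl] = 10^(pH − pKa) = 10^(7.97 − 7.59) = 10^0.38 = 2.399.
(a) Fraction as HOCl = 1 / (1 + 2.399) = 0.2942.

(b) After draining 22% and refilling: 281 × 0.78 + 50 × 0.22 = 230.18 ppm.
(b) Deficit to target: 267 − 230.18 = 36.82 mg/L.
(b) As CaCO₃: 36.82 mg/L × 55,400 L = 2040 g; ÷ 100.1 = 20.38 mol Ca²⁺.
(b) Mass: 20.38 × 111 = 2262 g.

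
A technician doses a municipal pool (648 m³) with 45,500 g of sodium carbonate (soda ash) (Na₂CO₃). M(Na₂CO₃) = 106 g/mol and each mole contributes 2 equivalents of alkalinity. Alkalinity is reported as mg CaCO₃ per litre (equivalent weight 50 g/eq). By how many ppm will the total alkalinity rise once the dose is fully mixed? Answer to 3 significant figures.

66.2 ppm

Volume: 648 m³ = 648,000 L.
Moles of Na₂CO₃: 45,500 g ÷ 106 g/mol = 429.2 mol → 858.5 eq of alkalinity.
As CaCO₃: 858.5 eq × 50 g/eq = 42,920 g.
Rise: 42,920 g / 648,000 L × 1000 = 66.24 mg/L.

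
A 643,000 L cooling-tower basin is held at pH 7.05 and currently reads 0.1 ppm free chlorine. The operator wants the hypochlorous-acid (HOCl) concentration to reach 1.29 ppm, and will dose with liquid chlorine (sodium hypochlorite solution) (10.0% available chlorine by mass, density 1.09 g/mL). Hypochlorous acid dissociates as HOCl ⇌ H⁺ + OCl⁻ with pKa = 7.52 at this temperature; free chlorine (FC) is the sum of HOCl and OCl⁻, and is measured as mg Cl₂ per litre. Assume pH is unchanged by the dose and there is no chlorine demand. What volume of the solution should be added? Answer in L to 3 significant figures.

9.60 L

[OCl⁻]/[HOCl] = 10^(pH − pKa) = 10^(7.05 − 7.52) = 0.3388; fraction as HOCl = 1/(1 + 0.3388) = 0.7469.
Free chlorine required for 1.29 ppm HOCl: 1.29 / 0.7469 = 1.727 ppm.
FC to add: 1.727 − 0.1 = 1.627 mg/L as Cl₂.
Cl₂ equivalent: 1.627 mg/L × 643,000 L = 1046 g.
Product at 10.0% available Cl: 1046 / 0.1 = 10,460 g.
Volume: 10,460 g ÷ 1.09 g/mL = 9598 mL.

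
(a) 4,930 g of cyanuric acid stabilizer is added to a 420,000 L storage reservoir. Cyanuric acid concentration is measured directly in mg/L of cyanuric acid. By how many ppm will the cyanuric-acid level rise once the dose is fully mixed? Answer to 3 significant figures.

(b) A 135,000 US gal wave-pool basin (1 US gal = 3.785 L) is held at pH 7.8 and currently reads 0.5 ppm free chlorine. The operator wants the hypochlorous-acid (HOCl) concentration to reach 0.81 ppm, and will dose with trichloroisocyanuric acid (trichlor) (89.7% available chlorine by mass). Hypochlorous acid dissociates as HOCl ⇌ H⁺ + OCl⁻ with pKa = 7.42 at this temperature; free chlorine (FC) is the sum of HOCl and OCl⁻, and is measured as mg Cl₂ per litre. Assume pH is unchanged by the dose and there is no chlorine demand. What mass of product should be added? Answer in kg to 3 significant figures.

(a) 11.7 ppm; (b) 1.28 kg

(a) Rise: 4,930 g / 420,000 L × 1000 = 11.74 mg/L.

(b) Volume: 135,000 US gal × 3.785 L/gal = 510,975 L.
(b) [OCl⁻]/[HOCl] = 10^(pH − pKa) = 10^(7.8 − 7.42) = 2.399; fraction as HOCl = 1/(1 + 2.399) = 0.2942.
(b) Free chlorine required for 0.81 ppm HOCl: 0.81 / 0.2942 = 2.753 ppm.
(b) FC to add: 2.753 − 0.5 = 2.253 mg/L as Cl₂.
(b) Cl₂ equivalent: 2.253 mg/L × 510,975 L = 1151 g.
(b) Product at 89.7% available Cl: 1151 / 0.897 = 1283 g.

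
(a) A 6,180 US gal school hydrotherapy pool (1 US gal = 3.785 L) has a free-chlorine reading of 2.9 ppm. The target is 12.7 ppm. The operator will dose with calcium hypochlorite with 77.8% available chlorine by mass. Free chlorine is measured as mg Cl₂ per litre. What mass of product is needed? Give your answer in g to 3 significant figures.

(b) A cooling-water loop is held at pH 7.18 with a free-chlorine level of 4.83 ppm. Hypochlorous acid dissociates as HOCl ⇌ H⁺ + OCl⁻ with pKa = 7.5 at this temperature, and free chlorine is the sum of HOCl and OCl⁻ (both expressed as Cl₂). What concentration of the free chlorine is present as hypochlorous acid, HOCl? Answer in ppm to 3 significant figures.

(a) Volume: 6,180 US gal × 3.785 L/gal = 23,391 L.
(a) Chlorine deficit: 12.7 − 2.9 = 9.8 ppm = 9.8 mg/L as Cl₂.
(a) Cl₂ equivalent needed: 9.8 mg/L × 23,391 L = 229,200 mg = 229.2 g.
(a) Product at 77.8% available chlorine: 229.2 / 0.778 = 294.6 g.

(b) [OCl⁻]/[HOCl] = 10^(pH − pKa) = 10^(7.18 − 7.5) = 10^-0.32 = 0.4786.
(b) Fraction as HOCl = 1 / (1 + 0.4786) = 0.6763.
(b) HOCl = 0.6763 × 4.83 ppm = 3.267 ppm.

(a) 295 g; (b) 3.27 ppm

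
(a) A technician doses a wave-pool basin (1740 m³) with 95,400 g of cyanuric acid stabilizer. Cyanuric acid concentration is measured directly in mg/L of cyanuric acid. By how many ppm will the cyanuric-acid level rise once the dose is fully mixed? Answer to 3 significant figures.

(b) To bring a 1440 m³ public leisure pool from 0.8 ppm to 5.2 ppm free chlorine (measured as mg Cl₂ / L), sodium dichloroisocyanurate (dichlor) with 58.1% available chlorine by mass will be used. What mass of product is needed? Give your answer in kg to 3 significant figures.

(a) Volume: 1740 m³ = 1,740,000 L.
(a) Rise: 95,400 g / 1,740,000 L × 1000 = 54.83 mg/L.

(b) Volume: 1440 m³ = 1,440,000 L.
(b) Chlorine deficit: 5.2 − 0.8 = 4.4 ppm = 4.4 mg/L as Cl₂.
(b) Cl₂ equivalent needed: 4.4 mg/L × 1,440,000 L = 6,336,000 mg = 6336 g.
(b) Product at 58.1% available chlorine: 6336 / 0.581 = 10,910 g.

(a) 54.8 ppm; (b) 10.9 kg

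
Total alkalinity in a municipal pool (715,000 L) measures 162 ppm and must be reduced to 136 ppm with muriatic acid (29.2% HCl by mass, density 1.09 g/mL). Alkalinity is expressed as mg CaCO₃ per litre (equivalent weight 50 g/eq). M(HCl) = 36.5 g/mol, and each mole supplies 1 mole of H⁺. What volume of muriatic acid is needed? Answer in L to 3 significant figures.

42.6 L

Alkalinity to neutralize: (162 − 136) = 26 mg/L as CaCO₃ × 715,000 L = 18,590 g as CaCO₃.
Equivalents of H⁺ required: 18,590 ÷ 50 g/eq = 371.8 eq = 371.8 mol HCl.
Mass of HCl: 371.8 × 36.5 = 13,570 g.
Mass of 29.2% solution: 13,570 / 0.292 = 46,480 g.
Volume: 46,480 g ÷ 1.09 g/mL = 42,640 mL.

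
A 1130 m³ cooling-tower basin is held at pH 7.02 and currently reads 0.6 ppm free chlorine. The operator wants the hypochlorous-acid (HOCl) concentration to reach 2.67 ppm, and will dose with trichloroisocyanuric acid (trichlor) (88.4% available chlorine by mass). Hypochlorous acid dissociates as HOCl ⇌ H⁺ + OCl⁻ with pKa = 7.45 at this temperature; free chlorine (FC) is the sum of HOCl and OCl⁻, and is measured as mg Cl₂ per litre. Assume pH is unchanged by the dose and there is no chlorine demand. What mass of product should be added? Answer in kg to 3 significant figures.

Volume: 1130 m³ = 1,130,000 L.
[OCl⁻]/[HOCl] = 10^(pH − pKa) = 10^(7.02 − 7.45) = 0.3715; fraction as HOCl = 1/(1 + 0.3715) = 0.7291.
Free chlorine required for 2.67 ppm HOCl: 2.67 / 0.7291 = 3.662 ppm.
FC to add: 3.662 − 0.6 = 3.062 mg/L as Cl₂.
Cl₂ equivalent: 3.062 mg/L × 1,130,000 L = 3460 g.
Product at 88.4% available Cl: 3460 / 0.884 = 3914 g.

3.91 kg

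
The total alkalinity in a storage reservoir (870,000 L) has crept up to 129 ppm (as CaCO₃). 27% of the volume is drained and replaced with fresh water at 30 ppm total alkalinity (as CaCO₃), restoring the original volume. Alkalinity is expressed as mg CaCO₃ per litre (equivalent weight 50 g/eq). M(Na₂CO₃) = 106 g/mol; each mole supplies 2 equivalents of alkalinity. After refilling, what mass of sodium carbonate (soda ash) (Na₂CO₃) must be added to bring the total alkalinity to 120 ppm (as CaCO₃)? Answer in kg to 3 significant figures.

16.4 kg

After draining 27% and refilling: 129 × 0.73 + 30 × 0.27 = 102.27 ppm.
Deficit to target: 120 − 102.27 = 17.73 mg/L.
As CaCO₃: 17.73 mg/L × 870,000 L = 15,430 g; ÷ 50 g/eq ÷ 2 = 154.3 mol Na₂CO₃.
Mass: 154.3 × 106 = 16,350 g.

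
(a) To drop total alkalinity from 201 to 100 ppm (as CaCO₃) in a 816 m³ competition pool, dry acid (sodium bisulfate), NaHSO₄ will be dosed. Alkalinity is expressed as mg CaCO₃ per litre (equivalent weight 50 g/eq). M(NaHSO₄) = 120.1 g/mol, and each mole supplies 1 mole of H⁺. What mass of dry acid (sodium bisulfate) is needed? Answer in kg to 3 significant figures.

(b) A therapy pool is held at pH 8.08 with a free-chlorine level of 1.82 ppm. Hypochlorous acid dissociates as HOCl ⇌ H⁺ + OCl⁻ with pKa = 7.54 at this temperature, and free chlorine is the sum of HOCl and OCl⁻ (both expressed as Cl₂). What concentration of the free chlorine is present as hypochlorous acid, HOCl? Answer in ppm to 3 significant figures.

(a) 198 kg; (b) 0.407 ppm

(a) Volume: 816 m³ = 816,000 L.
(a) Alkalinity to neutralize: (201 − 100) = 101 mg/L as CaCO₃ × 816,000 L = 82,420 g as CaCO₃.
(a) Equivalents of H⁺ required: 82,420 ÷ 50 g/eq = 1648 eq = 1648 mol NaHSO₄.
(a) Mass of NaHSO₄: 1648 × 120.1 = 198,000 g.

(b) [OCl⁻]/[HOCl] = 10^(pH − pKa) = 10^(8.08 − 7.54) = 10^0.54 = 3.467.
(b) Fraction as HOCl = 1 / (1 + 3.467) = 0.2238.
(b) HOCl = 0.2238 × 1.82 ppm = 0.4074 ppm.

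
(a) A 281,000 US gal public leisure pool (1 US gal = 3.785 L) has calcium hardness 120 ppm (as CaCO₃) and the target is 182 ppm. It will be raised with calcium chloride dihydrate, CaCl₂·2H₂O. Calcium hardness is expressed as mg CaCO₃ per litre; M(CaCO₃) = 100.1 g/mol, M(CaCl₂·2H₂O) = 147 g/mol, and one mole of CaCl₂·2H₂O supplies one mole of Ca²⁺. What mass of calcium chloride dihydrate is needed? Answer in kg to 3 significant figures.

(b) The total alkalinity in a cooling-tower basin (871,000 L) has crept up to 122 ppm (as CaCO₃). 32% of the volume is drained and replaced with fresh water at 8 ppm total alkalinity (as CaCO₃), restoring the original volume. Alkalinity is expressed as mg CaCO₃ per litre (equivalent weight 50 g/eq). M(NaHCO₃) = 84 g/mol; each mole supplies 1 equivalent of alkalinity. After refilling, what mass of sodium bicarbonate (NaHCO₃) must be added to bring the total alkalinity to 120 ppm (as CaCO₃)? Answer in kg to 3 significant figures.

(a) 96.8 kg; (b) 50.5 kg

(a) Volume: 281,000 US gal × 3.785 L/gal = 1,063,585 L.
(a) Hardness to add: (182 − 120) = 62 mg/L as CaCO₃ × 1,063,585 L = 65,940 g as CaCO₃.
(a) Moles of Ca²⁺ (1 mol Ca²⁺ ≡ 1 mol CaCO₃): 65,940 / 100.1 g/mol = 658.8 mol.
(a) Mass of CaCl₂·2H₂O: 658.8 × 147 = 96,840 g.

(b) After draining 32% and refilling: 122 × 0.68 + 8 × 0.32 = 85.52 ppm.
(b) Deficit to target: 120 − 85.52 = 34.48 mg/L.
(b) As CaCO₃: 34.48 mg/L × 871,000 L = 30,030 g; ÷ 50 g/eq ÷ 1 = 600.6 mol NaHCO₃.
(b) Mass: 600.6 × 84 = 50,450 g.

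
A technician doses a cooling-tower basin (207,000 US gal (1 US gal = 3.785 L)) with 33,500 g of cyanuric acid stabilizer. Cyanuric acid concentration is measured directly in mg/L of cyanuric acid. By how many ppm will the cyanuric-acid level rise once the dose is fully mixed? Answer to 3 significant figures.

42.8 ppm

Volume: 207,000 US gal × 3.785 L/gal = 783,495 L.
Rise: 33,500 g / 783,495 L × 1000 = 42.76 mg/L.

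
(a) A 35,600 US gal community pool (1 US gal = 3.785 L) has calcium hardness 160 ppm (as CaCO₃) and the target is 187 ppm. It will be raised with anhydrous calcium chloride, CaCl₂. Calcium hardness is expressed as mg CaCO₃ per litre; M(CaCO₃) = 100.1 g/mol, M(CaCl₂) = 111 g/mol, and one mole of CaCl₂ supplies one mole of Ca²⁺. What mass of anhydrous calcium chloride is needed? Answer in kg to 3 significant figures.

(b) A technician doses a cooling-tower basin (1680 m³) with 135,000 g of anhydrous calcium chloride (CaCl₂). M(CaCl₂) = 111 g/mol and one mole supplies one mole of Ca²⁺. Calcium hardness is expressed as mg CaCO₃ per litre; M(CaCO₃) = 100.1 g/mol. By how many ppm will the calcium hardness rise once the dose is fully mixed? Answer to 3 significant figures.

(a) Volume: 35,600 US gal × 3.785 L/gal = 134,746 L.
(a) Hardness to add: (187 − 160) = 27 mg/L as CaCO₃ × 134,746 L = 3638 g as CaCO₃.
(a) Moles of Ca²⁺ (1 mol Ca²⁺ ≡ 1 mol CaCO₃): 3638 / 100.1 g/mol = 36.35 mol.
(a) Mass of CaCl₂: 36.35 × 111 = 4034 g.

(b) Volume: 1680 m³ = 1,680,000 L.
(b) Moles of Ca²⁺: 135,000 g ÷ 111 g/mol = 1216 mol.
(b) As CaCO₃: 1216 mol × 100.1 g/mol = 121,700 g.
(b) Rise: 121,700 g / 1,680,000 L × 1000 = 72.47 mg/L.

(a) 4.03 kg; (b) 72.5 ppm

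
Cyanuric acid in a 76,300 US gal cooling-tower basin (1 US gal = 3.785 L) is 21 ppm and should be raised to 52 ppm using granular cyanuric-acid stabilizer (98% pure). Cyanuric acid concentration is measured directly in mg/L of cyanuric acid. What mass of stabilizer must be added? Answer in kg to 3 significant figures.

Volume: 76,300 US gal × 3.785 L/gal = 288,796 L.
CYA to add: (52 − 21) = 31 mg/L × 288,796 L = 8953 g cyanuric acid.
At 98% purity: 8953 / 0.98 = 9135 g product.

9.14 kg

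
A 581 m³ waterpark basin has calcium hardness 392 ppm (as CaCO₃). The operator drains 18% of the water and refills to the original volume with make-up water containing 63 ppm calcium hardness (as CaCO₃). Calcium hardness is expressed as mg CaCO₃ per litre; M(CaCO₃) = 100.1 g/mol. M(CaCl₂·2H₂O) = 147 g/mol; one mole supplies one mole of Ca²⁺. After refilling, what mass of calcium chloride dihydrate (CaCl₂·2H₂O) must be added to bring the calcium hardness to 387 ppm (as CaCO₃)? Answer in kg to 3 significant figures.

46.3 kg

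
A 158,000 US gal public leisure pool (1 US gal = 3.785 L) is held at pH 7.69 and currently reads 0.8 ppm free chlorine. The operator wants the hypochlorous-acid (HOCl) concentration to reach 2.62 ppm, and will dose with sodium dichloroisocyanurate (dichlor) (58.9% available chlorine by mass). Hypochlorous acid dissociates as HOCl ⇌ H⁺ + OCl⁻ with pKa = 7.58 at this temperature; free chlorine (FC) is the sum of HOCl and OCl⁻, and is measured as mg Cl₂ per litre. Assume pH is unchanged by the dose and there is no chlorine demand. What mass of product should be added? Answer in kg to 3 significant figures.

5.27 kg

Volume: 158,000 US gal × 3.785 L/gal = 598,030 L.
[OCl⁻]/[HOCl] = 10^(pH − pKa) = 10^(7.69 − 7.58) = 1.288; fraction as HOCl = 1/(1 + 1.288) = 0.437.
Free chlorine required for 2.62 ppm HOCl: 2.62 / 0.437 = 5.995 ppm.
FC to add: 5.995 − 0.8 = 5.195 mg/L as Cl₂.
Cl₂ equivalent: 5.195 mg/L × 598,030 L = 3107 g.
Product at 58.9% available Cl: 3107 / 0.589 = 5275 g.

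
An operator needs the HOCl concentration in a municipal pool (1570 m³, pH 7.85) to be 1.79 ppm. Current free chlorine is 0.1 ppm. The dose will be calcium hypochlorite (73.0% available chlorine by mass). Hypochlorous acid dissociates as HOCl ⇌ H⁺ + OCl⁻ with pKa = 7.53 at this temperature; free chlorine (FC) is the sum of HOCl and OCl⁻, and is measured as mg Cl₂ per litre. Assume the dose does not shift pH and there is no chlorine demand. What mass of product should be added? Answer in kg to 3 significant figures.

11.7 kg

Volume: 1570 m³ = 1,570,000 L.
[OCl⁻]/[HOCl] = 10^(pH − pKa) = 10^(7.85 − 7.53) = 2.089; fraction as HOCl = 1/(1 + 2.089) = 0.3237.
Free chlorine required for 1.79 ppm HOCl: 1.79 / 0.3237 = 5.53 ppm.
FC to add: 5.53 − 0.1 = 5.43 mg/L as Cl₂.
Cl₂ equivalent: 5.43 mg/L × 1,570,000 L = 8525 g.
Product at 73.0% available Cl: 8525 / 0.73 = 11,680 g.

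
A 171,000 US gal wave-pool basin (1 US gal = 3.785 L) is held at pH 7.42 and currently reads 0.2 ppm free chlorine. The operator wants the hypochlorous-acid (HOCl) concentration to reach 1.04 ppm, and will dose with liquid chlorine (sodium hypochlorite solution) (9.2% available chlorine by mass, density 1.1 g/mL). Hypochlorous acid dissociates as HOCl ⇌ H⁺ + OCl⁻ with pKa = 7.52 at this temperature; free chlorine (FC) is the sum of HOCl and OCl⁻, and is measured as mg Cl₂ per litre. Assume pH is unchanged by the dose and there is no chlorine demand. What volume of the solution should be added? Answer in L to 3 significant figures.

10.7 L

Volume: 171,000 US gal × 3.785 L/gal = 647,235 L.
[OCl⁻]/[HOCl] = 10^(pH − pKa) = 10^(7.42 − 7.52) = 0.7943; fraction as HOCl = 1/(1 + 0.7943) = 0.5573.
Free chlorine required for 1.04 ppm HOCl: 1.04 / 0.5573 = 1.866 ppm.
FC to add: 1.866 − 0.2 = 1.666 mg/L as Cl₂.
Cl₂ equivalent: 1.666 mg/L × 647,235 L = 1078 g.
Product at 9.2% available Cl: 1078 / 0.092 = 11,720 g.
Volume: 11,720 g ÷ 1.1 g/mL = 10,660 mL.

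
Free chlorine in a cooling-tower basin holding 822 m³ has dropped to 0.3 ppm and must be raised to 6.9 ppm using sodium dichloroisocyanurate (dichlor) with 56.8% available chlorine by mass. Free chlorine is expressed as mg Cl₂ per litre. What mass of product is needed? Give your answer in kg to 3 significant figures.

9.55 kg

Volume: 822 m³ = 822,000 L.
Chlorine deficit: 6.9 − 0.3 = 6.6 ppm = 6.6 mg/L as Cl₂.
Cl₂ equivalent needed: 6.6 mg/L × 822,000 L = 5,425,000 mg = 5425 g.
Product at 56.8% available chlorine: 5425 / 0.568 = 9551 g.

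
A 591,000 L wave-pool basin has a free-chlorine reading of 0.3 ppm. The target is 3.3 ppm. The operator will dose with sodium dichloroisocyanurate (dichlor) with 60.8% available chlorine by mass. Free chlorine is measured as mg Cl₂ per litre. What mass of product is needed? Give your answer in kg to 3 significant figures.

Chlorine deficit: 3.3 − 0.3 = 3 ppm = 3 mg/L as Cl₂.
Cl₂ equivalent needed: 3 mg/L × 591,000 L = 1,773,000 mg = 1773 g.
Product at 60.8% available chlorine: 1773 / 0.608 = 2916 g.

2.92 kg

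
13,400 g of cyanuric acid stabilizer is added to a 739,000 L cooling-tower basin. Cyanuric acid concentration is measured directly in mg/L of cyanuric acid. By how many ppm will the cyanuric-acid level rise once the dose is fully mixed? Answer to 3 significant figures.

18.1 ppm

Rise: 13,400 g / 739,000 L × 1000 = 18.13 mg/L.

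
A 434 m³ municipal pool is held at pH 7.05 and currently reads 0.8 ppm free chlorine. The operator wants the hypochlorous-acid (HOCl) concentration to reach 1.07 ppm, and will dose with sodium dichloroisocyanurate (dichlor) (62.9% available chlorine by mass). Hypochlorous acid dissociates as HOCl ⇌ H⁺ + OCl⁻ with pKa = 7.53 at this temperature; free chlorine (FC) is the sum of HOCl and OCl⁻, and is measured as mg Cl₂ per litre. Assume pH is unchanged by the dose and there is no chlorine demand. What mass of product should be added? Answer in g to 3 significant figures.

Volume: 434 m³ = 434,000 L.
[OCl⁻]/[HOCl] = 10^(pH − pKa) = 10^(7.05 − 7.53) = 0.3311; fraction as HOCl = 1/(1 + 0.3311) = 0.7512.
Free chlorine required for 1.07 ppm HOCl: 1.07 / 0.7512 = 1.424 ppm.
FC to add: 1.424 − 0.8 = 0.6243 mg/L as Cl₂.
Cl₂ equivalent: 0.6243 mg/L × 434,000 L = 271 g.
Product at 62.9% available Cl: 271 / 0.629 = 430.8 g.

431 g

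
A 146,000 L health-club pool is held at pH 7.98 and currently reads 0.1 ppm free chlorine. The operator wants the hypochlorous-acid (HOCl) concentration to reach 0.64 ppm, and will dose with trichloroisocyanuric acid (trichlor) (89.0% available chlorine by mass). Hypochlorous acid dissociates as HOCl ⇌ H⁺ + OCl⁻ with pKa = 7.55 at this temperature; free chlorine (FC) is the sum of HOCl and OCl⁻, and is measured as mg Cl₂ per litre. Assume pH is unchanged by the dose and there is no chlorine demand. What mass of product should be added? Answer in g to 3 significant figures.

[OCl⁻]/[HOCl] = 10^(pH − pKa) = 10^(7.98 − 7.55) = 2.692; fraction as HOCl = 1/(1 + 2.692) = 0.2709.
Free chlorine required for 0.64 ppm HOCl: 0.64 / 0.2709 = 2.363 ppm.
FC to add: 2.363 − 0.1 = 2.263 mg/L as Cl₂.
Cl₂ equivalent: 2.263 mg/L × 146,000 L = 330.3 g.
Product at 89.0% available Cl: 330.3 / 0.89 = 371.2 g.

371 g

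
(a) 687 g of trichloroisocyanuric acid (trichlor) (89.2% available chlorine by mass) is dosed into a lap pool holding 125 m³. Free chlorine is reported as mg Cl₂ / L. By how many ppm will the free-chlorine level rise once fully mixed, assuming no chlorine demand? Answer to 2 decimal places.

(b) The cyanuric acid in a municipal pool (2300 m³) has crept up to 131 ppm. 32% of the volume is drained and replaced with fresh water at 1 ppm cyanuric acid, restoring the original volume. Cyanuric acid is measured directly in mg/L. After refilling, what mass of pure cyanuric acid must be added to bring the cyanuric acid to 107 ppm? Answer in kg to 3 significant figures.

(a) 4.90 ppm; (b) 40.5 kg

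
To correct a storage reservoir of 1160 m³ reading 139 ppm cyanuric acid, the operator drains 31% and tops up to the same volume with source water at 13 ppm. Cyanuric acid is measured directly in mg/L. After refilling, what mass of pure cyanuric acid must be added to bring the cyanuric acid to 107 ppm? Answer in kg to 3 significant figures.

Volume: 1160 m³ = 1,160,000 L.
After draining 31% and refilling: 139 × 0.69 + 13 × 0.31 = 99.94 ppm.
Deficit to target: 107 − 99.94 = 7.06 mg/L.
Mass: 7.06 mg/L × 1,160,000 L = 8190 g cyanuric acid.

8.19 kg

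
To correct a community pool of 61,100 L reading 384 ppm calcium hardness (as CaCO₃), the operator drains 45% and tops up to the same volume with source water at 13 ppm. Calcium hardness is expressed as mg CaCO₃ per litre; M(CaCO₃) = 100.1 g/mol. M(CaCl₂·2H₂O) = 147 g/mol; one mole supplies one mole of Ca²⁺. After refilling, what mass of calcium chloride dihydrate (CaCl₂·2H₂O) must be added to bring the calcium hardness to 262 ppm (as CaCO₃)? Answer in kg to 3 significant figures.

4.03 kg

After draining 45% and refilling: 384 × 0.55 + 13 × 0.45 = 217.05 ppm.
Deficit to target: 262 − 217.05 = 44.95 mg/L.
As CaCO₃: 44.95 mg/L × 61,100 L = 2746 g; ÷ 100.1 = 27.44 mol Ca²⁺.
Mass: 27.44 × 147 = 4033 g.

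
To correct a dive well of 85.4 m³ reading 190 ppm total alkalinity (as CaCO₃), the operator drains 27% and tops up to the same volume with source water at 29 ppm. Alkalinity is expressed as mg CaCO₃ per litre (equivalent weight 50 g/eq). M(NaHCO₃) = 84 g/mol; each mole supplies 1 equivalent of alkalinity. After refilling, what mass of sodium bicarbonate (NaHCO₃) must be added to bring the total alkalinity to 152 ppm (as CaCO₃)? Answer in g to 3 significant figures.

Volume: 85.4 m³ = 85,400 L.
After draining 27% and refilling: 190 × 0.73 + 29 × 0.27 = 146.53 ppm.
Deficit to target: 152 − 146.53 = 5.47 mg/L.
As CaCO₃: 5.47 mg/L × 85,400 L = 467.1 g; ÷ 50 g/eq ÷ 1 = 9.343 mol NaHCO₃.
Mass: 9.343 × 84 = 784.8 g.

785 g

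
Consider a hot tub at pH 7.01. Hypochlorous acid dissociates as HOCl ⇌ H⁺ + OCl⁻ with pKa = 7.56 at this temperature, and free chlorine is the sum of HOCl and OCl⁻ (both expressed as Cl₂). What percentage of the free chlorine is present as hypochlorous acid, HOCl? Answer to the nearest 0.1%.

[OCl⁻]/[HOCl] = 10^(pH − pKa) = 10^(7.01 − 7.56) = 10^-0.55 = 0.2818.
Fraction as HOCl = 1 / (1 + 0.2818) = 0.7801.

78.0%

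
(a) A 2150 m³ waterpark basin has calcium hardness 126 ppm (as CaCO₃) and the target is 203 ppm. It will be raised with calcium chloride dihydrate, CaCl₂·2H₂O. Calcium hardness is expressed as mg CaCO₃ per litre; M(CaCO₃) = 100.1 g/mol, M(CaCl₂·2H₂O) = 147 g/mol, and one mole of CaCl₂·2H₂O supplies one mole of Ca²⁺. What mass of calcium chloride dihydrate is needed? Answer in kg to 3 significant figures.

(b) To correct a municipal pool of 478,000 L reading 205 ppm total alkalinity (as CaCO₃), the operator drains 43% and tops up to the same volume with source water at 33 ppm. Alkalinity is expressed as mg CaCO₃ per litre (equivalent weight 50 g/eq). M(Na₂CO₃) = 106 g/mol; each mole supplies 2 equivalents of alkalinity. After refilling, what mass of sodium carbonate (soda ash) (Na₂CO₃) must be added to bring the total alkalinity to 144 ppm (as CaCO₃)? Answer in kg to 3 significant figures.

(a) Volume: 2150 m³ = 2,150,000 L.
(a) Hardness to add: (203 − 126) = 77 mg/L as CaCO₃ × 2,150,000 L = 165,600 g as CaCO₃.
(a) Moles of Ca²⁺ (1 mol Ca²⁺ ≡ 1 mol CaCO₃): 165,600 / 100.1 g/mol = 1654 mol.
(a) Mass of CaCl₂·2H₂O: 1654 × 147 = 243,100 g.

(b) After draining 43% and refilling: 205 × 0.57 + 33 × 0.43 = 131.04 ppm.
(b) Deficit to target: 144 − 131.04 = 12.96 mg/L.
(b) As CaCO₃: 12.96 mg/L × 478,000 L = 6195 g; ÷ 50 g/eq ÷ 2 = 61.95 mol Na₂CO₃.
(b) Mass: 61.95 × 106 = 6567 g.

(a) 243 kg; (b) 6.57 kg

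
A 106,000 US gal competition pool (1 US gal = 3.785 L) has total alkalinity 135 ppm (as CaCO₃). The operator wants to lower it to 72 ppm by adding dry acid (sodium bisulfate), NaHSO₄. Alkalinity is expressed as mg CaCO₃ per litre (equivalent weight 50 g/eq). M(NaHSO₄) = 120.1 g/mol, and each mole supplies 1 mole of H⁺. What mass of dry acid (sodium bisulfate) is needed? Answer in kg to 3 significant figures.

Volume: 106,000 US gal × 3.785 L/gal = 401,210 L.
Alkalinity to neutralize: (135 − 72) = 63 mg/L as CaCO₃ × 401,210 L = 25,280 g as CaCO₃.
Equivalents of H⁺ required: 25,280 ÷ 50 g/eq = 505.5 eq = 505.5 mol NaHSO₄.
Mass of NaHSO₄: 505.5 × 120.1 = 60,710 g.

60.7 kg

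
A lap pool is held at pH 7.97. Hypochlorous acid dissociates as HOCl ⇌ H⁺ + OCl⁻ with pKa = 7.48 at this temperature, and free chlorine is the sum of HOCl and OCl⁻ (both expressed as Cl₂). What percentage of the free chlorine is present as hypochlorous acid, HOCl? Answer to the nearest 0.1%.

[OCl⁻]/[HOCl] = 10^(pH − pKa) = 10^(7.97 − 7.48) = 10^0.49 = 3.09.
Fraction as HOCl = 1 / (1 + 3.09) = 0.2445.

24.4%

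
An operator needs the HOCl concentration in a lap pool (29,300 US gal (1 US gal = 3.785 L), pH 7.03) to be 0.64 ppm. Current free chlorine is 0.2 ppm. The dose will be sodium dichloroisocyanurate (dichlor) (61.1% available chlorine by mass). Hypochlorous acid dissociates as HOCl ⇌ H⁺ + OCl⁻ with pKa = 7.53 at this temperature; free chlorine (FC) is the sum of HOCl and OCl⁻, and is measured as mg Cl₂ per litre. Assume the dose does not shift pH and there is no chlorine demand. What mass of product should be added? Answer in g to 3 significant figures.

117 g

Volume: 29,300 US gal × 3.785 L/gal = 110,900 L.
[OCl⁻]/[HOCl] = 10^(pH − pKa) = 10^(7.03 − 7.53) = 0.3162; fraction as HOCl = 1/(1 + 0.3162) = 0.7597.
Free chlorine required for 0.64 ppm HOCl: 0.64 / 0.7597 = 0.8424 ppm.
FC to add: 0.8424 − 0.2 = 0.6424 mg/L as Cl₂.
Cl₂ equivalent: 0.6424 mg/L × 110,900 L = 71.24 g.
Product at 61.1% available Cl: 71.24 / 0.611 = 116.6 g.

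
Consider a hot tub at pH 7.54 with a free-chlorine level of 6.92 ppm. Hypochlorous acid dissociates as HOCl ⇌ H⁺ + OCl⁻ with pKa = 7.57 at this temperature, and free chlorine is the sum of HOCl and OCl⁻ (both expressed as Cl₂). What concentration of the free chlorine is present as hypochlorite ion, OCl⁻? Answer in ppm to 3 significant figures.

3.34 ppm

[OCl⁻]/[HOCl] = 10^(pH − pKa) = 10^(7.54 − 7.57) = 10^-0.03 = 0.9333.
Fraction as HOCl = 1 / (1 + 0.9333) = 0.5173.
OCl⁻ = (1 − 0.5173) × 6.92 ppm = 3.341 ppm.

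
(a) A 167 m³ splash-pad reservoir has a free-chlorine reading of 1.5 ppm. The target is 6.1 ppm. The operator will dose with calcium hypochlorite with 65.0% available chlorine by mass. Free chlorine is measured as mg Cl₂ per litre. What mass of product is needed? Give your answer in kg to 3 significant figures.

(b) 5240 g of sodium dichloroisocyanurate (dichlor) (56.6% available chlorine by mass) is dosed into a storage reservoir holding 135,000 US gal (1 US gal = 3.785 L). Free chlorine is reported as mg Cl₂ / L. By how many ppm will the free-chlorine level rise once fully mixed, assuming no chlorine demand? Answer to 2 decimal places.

(a) Volume: 167 m³ = 167,000 L.
(a) Chlorine deficit: 6.1 − 1.5 = 4.6 ppm = 4.6 mg/L as Cl₂.
(a) Cl₂ equivalent needed: 4.6 mg/L × 167,000 L = 768,200 mg = 768.2 g.
(a) Product at 65.0% available chlorine: 768.2 / 0.65 = 1182 g.

(b) Volume: 135,000 US gal × 3.785 L/gal = 510,975 L.
(b) Available chlorine delivered: 5240 g × 0.566 = 2966 g as Cl₂.
(b) Concentration rise: 2966 g / 510,975 L = 5.804 mg/L = 5.80 ppm.

(a) 1.18 kg; (b) 5.80 ppm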